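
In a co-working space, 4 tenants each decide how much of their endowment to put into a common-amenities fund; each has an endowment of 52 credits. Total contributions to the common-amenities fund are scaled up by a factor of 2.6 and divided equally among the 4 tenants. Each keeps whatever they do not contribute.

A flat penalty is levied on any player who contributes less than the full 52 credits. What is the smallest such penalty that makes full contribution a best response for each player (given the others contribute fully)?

Given the others contribute fully, the best deviation is to contribute 0 (any partial contribution still incurs the fine and gives up units whose private return 0.6500 is below 1).
Deviating from 52 to 0 saves 52 credits but forfeits the deviator's share of the drop in the common-amenities fund: 2.6/4 × 52 = 33.80.
So the deviation gain is 52 − 33.80 = 18.20, and the fine must be at least 18.20 credits to wipe it out.

18.20 credits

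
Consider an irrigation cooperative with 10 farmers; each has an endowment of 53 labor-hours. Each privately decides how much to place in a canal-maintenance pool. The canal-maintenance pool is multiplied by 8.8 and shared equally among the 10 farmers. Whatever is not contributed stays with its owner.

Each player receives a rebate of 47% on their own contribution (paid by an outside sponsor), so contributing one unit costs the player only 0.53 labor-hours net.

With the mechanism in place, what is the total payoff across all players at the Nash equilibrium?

The effective private return per unit is now (8.8/10) / 0.53 = 1.6604 > 1, so every player's dominant strategy flips to full contribution.
At the Nash equilibrium everyone contributes 53. Group total payoff = 10 × (53 × 0.47 + 8.8 × 53) = 4913.10.

4913.10 labor-hours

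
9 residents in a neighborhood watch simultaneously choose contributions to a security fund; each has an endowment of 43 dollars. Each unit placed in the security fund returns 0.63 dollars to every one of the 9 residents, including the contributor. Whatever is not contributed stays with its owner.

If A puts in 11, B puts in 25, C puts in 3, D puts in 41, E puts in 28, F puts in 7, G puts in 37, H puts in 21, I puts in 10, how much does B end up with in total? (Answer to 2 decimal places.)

133.29 dollars

Total contributed: 11 + 25 + 3 + 41 + 28 + 7 + 37 + 21 + 10 = 183.
Each receives 0.63 × 183 = 115.29 from the security fund.
B keeps 43 − 25 = 18, so B's payoff is 18 + 115.29 = 133.29.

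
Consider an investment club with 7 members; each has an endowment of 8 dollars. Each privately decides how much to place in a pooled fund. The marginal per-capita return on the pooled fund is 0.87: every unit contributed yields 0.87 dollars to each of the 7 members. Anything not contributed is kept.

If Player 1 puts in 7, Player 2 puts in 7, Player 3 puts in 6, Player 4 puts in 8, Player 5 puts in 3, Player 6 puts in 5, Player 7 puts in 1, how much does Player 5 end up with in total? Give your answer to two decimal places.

37.19 dollars

Total contributed: 7 + 7 + 6 + 8 + 3 + 5 + 1 = 37.
Each receives 0.87 × 37 = 32.19 from the pooled fund.
Player 5 keeps 8 − 3 = 5, so Player 5's payoff is 5 + 32.19 = 37.19.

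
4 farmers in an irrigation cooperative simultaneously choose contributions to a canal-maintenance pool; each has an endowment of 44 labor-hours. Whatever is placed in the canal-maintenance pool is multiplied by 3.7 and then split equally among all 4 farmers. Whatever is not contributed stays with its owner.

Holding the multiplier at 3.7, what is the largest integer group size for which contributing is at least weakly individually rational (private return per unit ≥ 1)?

Private return per unit is 3.7/(group size), which is ≥ 1 whenever the group size is ≤ 3.7.
The largest such integer is 3.

3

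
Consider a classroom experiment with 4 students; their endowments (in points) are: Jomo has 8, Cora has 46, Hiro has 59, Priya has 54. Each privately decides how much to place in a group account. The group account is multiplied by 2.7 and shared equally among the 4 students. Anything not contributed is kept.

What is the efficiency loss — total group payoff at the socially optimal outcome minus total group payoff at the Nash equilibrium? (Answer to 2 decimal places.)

The private return per contributed unit is 2.7/4 = 0.6750 < 1 for every player regardless of endowment, so the Nash equilibrium is zero contribution and the group total is Σ E_j = 8 + 46 + 59 + 54 = 167.
Each contributed unit returns 2.700 to the group, so the social optimum is full contribution by everyone: group total = 2.700 × 167 = 450.90.
Efficiency loss = (2.700 − 1) × 167 = 283.90.

283.90 points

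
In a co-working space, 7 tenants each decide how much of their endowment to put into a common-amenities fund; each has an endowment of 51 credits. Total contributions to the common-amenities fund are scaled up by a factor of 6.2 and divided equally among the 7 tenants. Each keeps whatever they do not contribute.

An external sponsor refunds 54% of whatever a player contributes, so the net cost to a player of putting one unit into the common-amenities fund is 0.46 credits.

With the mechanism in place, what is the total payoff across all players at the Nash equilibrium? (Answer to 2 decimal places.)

The effective private return per unit is now (6.2/7) / 0.46 = 1.9255 > 1, so every player's dominant strategy flips to full contribution.
At the Nash equilibrium everyone contributes 51. Group total payoff = 7 × (51 × 0.54 + 6.2 × 51) = 2406.18.

2406.18 credits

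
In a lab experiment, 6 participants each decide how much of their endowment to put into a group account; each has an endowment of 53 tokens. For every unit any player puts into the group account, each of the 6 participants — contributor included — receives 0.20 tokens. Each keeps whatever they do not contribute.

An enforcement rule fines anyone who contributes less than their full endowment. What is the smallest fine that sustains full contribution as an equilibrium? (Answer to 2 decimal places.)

42.40 tokens

Given the others contribute fully, the best deviation is to contribute 0 (any partial contribution still incurs the fine and gives up units whose private return 0.20 is below 1).
Deviating from 53 to 0 saves 53 tokens but forfeits the deviator's share of the drop in the group account: 0.20 × 53 = 10.60.
So the deviation gain is 53 − 10.60 = 42.40, and the fine must be at least 42.40 tokens to wipe it out.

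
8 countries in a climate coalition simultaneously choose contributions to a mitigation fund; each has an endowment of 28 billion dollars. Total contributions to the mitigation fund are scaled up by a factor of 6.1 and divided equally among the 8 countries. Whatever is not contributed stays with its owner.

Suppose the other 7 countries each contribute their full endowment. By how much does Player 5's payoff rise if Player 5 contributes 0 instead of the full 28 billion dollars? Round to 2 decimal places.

Switching from a contribution of 28 to 0 lets Player 5 keep an extra 28 billion dollars, but lowers the mitigation fund by 28, which costs Player 5 their own share of that drop: 6.1/8 × 28 = 21.35.
Net gain = 28 − 21.35 = 6.65. The private return per contributed unit (0.7625) is below 1, so free-riding is indeed the best response regardless of what the others do.

6.65 billion dollars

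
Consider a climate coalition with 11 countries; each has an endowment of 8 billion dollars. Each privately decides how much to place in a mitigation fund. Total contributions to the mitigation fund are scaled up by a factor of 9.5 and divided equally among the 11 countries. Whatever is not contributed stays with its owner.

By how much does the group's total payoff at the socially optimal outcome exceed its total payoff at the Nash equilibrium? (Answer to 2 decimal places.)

Each contributed unit returns 9.5/11 = 0.8636 to its contributor — below 1 — so contributing 0 is dominant for every player. At the Nash equilibrium everyone keeps their 8, and the group total is 11 × 8 = 88.
Each contributed unit returns 9.500 to the group as a whole (0.8636 to each of 11 players), which exceeds 1, so the social optimum is full contribution: group total = 9.500 × 88 = 836.00.
Efficiency loss = 836.00 − 88 = 748.00.

748.00 billion dollars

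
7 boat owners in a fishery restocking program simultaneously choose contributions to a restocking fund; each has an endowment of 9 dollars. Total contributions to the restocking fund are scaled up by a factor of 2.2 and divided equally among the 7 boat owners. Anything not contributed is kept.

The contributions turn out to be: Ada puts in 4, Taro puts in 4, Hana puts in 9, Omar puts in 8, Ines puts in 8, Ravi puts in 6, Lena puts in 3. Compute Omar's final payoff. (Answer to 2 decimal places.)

Total contributed: 4 + 4 + 9 + 8 + 8 + 6 + 3 = 42.
Each receives 2.2 × 42 / 7 = 13.20 from the restocking fund.
Omar keeps 9 − 8 = 1, so Omar's payoff is 1 + 13.20 = 14.20.

14.20 dollars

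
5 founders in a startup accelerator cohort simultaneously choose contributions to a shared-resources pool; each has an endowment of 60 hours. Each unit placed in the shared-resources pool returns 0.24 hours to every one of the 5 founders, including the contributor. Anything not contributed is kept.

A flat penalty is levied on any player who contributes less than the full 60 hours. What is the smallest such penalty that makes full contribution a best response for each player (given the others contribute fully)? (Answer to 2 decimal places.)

45.60 hours

Given the others contribute fully, the best deviation is to contribute 0 (any partial contribution still incurs the fine and gives up units whose private return 0.24 is below 1).
Deviating from 60 to 0 saves 60 hours but forfeits the deviator's share of the drop in the shared-resources pool: 0.24 × 60 = 14.40.
So the deviation gain is 60 − 14.40 = 45.60, and the fine must be at least 45.60 hours to wipe it out.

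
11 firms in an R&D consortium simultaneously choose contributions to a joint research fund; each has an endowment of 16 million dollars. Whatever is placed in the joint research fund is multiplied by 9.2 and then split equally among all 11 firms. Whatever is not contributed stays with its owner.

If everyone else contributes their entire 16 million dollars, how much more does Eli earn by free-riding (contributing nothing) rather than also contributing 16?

2.62 million dollars

Switching from a contribution of 16 to 0 lets Eli keep an extra 16 million dollars, but lowers the joint research fund by 16, which costs Eli their own share of that drop: 9.2/11 × 16 = 13.38.
Net gain = 16 − 13.38 = 2.62. The private return per contributed unit (0.8364) is below 1, so free-riding is indeed the best response regardless of what the others do.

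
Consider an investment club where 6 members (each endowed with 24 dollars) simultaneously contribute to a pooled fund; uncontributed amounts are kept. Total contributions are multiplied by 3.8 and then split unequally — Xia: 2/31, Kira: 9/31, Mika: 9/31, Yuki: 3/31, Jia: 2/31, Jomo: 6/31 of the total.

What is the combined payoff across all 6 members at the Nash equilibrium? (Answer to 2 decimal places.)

A player with share s gets back 3.8·s per unit contributed, so full contribution is dominant for anyone with s > 1/3.8 = 0.2632 and zero contribution is dominant for anyone below.
Kira and Mika are above the threshold, contributing 24 each; the remaining 4 contribute 0. Total contributed: 48.
The pooled fund pays out 3.8 × 48 = 182.40 in total (split across the unequal shares, but the aggregate is all that matters for the group sum).
The 4 free-riders keep 24 each, adding 96. Group total = 96 + 182.40 = 278.40.

278.40 dollars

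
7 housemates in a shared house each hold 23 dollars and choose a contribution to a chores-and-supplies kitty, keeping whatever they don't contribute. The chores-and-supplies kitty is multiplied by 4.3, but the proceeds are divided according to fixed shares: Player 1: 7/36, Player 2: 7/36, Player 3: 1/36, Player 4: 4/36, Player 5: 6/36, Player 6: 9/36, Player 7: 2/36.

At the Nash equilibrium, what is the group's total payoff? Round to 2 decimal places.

236.90 dollars

Player j's private return per contributed unit is 4.3 × (j's share). Contributing is weakly dominant for j when that share is at least 1/4.3 = 0.2326, and contributing 0 is dominant otherwise.
Player 6 alone (share 9/36) is above the threshold, contributing 23; the remaining 6 contribute 0. Total contributed: 23.
The chores-and-supplies kitty pays out 4.3 × 23 = 98.90 in total (split across the unequal shares, but the aggregate is all that matters for the group sum).
The 6 free-riders keep 23 each, adding 138. Group total = 138 + 98.90 = 236.90.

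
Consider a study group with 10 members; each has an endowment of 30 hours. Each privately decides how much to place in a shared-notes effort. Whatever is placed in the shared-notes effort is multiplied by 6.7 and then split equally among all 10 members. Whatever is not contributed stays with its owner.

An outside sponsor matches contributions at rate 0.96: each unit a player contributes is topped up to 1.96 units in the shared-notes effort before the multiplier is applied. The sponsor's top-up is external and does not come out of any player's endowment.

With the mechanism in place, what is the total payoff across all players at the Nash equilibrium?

3939.60 hours

With the mechanism, a contributed unit returns 6.7 × 1.96 / 10 = 1.3132 per unit of net cost to the contributor — now above 1 — so contributing fully is weakly dominant for every player.
At the Nash equilibrium everyone contributes 30. Group total payoff = 6.7 × 1.96 × 300 = 3939.60.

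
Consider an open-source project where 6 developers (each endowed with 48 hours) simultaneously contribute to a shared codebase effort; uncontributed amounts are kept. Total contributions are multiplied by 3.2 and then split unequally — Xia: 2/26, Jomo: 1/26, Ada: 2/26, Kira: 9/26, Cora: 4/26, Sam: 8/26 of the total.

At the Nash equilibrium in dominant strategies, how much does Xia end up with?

59.82 hours

Each unit j contributes comes back to j as 3.2 × (j's share), so j prefers to contribute only if that share exceeds 1/3.2 = 0.3125; otherwise keeping the unit dominates.
Kira alone (share 9/26) is above the threshold, contributing 48; the remaining 5 contribute 0. Total contributed: 48.
Xia keeps 48 and receives 3.2 × 48 × 2/26 = 11.82 from the shared codebase effort, for a payoff of 59.82.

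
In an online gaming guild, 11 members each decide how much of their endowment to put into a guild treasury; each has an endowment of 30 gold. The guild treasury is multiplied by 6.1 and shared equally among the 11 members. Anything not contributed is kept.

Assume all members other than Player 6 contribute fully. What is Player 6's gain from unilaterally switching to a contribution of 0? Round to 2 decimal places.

Switching from a contribution of 30 to 0 lets Player 6 keep an extra 30 gold, but lowers the guild treasury by 30, which costs Player 6 their own share of that drop: 6.1/11 × 30 = 16.64.
Net gain = 30 − 16.64 = 13.36. The private return per contributed unit (0.5545) is below 1, so free-riding is indeed the best response regardless of what the others do.

13.36 gold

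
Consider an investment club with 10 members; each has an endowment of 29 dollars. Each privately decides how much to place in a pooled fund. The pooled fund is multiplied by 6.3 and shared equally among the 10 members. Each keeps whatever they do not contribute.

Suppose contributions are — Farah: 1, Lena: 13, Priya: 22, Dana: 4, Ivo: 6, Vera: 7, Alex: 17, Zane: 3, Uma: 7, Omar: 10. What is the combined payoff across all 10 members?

767.00 dollars

Total contributed: 1 + 13 + 22 + 4 + 6 + 7 + 17 + 3 + 7 + 10 = 90; total kept: 10 × 29 − 90 = 200.
The pooled fund pays out 6.3 × 90 = 567.00 in aggregate.
Group total = 200 + 567.00 = 767.00.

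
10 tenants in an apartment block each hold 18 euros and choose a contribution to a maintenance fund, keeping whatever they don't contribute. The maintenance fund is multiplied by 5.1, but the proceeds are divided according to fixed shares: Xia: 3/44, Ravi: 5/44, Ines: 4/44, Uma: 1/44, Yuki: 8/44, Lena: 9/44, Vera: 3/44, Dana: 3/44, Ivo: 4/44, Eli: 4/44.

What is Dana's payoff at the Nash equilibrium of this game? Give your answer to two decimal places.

24.26 euros

A player with share s gets back 5.1·s per unit contributed, so full contribution is dominant for anyone with s > 1/5.1 = 0.1961 and zero contribution is dominant for anyone below.
Lena alone (share 9/44) is above the threshold, contributing 18; the remaining 9 contribute 0. Total contributed: 18.
Dana keeps 18 and receives 5.1 × 18 × 3/44 = 6.26 from the maintenance fund, for a payoff of 24.26.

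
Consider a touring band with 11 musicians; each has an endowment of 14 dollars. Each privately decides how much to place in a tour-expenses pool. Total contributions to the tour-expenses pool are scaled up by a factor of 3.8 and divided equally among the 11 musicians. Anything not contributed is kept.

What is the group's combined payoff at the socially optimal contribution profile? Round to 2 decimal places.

Each contributed unit returns 3.800 to the group as a whole (0.3455 to each of 11 players), which exceeds 1, so the social optimum is full contribution: group total = 3.800 × 154 = 585.20.

585.20 dollars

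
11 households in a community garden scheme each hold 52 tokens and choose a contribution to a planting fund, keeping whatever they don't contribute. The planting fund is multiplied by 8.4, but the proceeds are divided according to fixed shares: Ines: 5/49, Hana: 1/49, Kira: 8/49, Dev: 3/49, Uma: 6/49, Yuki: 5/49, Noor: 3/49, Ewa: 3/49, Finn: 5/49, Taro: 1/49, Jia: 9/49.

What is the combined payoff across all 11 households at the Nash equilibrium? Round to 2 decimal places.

1726.40 tokens

Each unit j contributes comes back to j as 8.4 × (j's share), so j prefers to contribute only if that share exceeds 1/8.4 = 0.1190; otherwise keeping the unit dominates.
Kira, Uma and Jia are above the threshold, contributing 52 each; the remaining 8 contribute 0. Total contributed: 156.
The planting fund pays out 8.4 × 156 = 1310.40 in total (split across the unequal shares, but the aggregate is all that matters for the group sum).
The 8 free-riders keep 52 each, adding 416. Group total = 416 + 1310.40 = 1726.40.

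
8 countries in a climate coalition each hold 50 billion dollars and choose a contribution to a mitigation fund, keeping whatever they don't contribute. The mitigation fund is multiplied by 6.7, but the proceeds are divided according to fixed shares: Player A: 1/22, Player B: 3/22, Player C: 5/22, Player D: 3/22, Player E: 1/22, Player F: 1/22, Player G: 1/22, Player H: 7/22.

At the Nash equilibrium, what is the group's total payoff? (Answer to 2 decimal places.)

970.00 billion dollars

Each unit j contributes comes back to j as 6.7 × (j's share), so j prefers to contribute only if that share exceeds 1/6.7 = 0.1493; otherwise keeping the unit dominates.
The shares above 0.1493 belong to Player C and Player H, contributing 50 each; the remaining 6 contribute 0. Total contributed: 100.
The mitigation fund pays out 6.7 × 100 = 670.00 in total (split across the unequal shares, but the aggregate is all that matters for the group sum).
The 6 free-riders keep 50 each, adding 300. Group total = 300 + 670.00 = 970.00.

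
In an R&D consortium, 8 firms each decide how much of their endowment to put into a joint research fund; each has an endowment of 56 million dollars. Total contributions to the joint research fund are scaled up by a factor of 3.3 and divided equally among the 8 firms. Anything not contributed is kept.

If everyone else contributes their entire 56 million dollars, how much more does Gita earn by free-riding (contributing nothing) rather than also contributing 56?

32.90 million dollars

Switching from a contribution of 56 to 0 lets Gita keep an extra 56 million dollars, but lowers the joint research fund by 56, which costs Gita their own share of that drop: 3.3/8 × 56 = 23.10.
Net gain = 56 − 23.10 = 32.90. The private return per contributed unit (0.4125) is below 1, so free-riding is indeed the best response regardless of what the others do.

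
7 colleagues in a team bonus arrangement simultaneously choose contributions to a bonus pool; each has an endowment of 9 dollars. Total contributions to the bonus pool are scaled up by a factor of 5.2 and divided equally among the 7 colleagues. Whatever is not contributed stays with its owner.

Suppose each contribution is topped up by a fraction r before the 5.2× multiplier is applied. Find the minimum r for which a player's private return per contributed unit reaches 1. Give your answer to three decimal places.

With matching at rate r, one contributed unit becomes (1 + r) in the bonus pool and returns 5.2 × (1 + r) / 7 to the contributor.
Setting this equal to 1: 1 + r = 7/5.2 = 1.3462.
So the minimum matching rate is r = 1.3462 − 1 = 0.346.

0.346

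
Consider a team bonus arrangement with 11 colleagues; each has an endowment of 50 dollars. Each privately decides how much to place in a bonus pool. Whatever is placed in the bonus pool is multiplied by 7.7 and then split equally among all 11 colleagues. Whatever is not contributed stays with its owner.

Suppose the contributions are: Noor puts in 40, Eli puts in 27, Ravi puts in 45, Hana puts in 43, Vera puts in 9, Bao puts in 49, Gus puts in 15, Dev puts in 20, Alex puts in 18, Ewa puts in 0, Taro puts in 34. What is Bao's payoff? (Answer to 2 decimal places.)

211.00 dollars

Total contributed: 40 + 27 + 45 + 43 + 9 + 49 + 15 + 20 + 18 + 0 + 34 = 300.
Each receives 7.7 × 300 / 11 = 210.00 from the bonus pool.
Bao keeps 50 − 49 = 1, so Bao's payoff is 1 + 210.00 = 211.00.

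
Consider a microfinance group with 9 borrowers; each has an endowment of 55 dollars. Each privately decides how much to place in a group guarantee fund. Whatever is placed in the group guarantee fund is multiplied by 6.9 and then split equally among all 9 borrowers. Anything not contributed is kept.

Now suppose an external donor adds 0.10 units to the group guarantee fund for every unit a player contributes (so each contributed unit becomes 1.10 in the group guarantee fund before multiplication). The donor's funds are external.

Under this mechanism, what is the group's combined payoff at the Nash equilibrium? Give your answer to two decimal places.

With the mechanism, a contributed unit returns 6.9 × 1.10 / 9 = 0.8433 per unit of net cost — still below 1 — so contributing 0 remains dominant for every player.
Everyone keeps their endowment and the group total is 9 × 55 = 495.

495.00 dollars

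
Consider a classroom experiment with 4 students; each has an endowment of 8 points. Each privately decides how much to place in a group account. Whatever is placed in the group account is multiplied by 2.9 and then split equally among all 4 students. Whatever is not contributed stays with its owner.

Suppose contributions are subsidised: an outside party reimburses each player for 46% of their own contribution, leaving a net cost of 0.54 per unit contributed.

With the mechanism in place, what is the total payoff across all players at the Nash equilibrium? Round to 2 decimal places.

107.52 points

The effective private return per unit is now (2.9/4) / 0.54 = 1.3426 > 1, so every player's dominant strategy flips to full contribution.
At the Nash equilibrium everyone contributes 8. Group total payoff = 4 × (8 × 0.46 + 2.9 × 8) = 107.52.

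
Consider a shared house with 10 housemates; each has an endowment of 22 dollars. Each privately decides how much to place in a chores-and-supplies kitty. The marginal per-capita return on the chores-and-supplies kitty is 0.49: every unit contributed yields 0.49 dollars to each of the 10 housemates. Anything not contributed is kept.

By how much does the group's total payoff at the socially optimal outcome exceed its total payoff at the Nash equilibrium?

The private return per contributed unit is 0.49 < 1, so contributing 0 is dominant for every player. At the Nash equilibrium everyone keeps their 22, and the group total is 10 × 22 = 220.
Each contributed unit returns 4.900 to the group as a whole (0.49 to each of 10 players), which exceeds 1, so the social optimum is full contribution: group total = 4.900 × 220 = 1078.00.
Efficiency loss = 1078.00 − 220 = 858.00.

858.00 dollars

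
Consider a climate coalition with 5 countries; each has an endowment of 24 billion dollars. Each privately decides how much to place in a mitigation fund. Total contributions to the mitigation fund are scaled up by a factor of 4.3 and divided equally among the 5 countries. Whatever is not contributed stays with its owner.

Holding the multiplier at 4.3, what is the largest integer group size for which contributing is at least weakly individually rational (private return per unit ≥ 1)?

4

Private return per unit is 4.3/(group size), which is ≥ 1 whenever the group size is ≤ 4.3.
The largest such integer is 4.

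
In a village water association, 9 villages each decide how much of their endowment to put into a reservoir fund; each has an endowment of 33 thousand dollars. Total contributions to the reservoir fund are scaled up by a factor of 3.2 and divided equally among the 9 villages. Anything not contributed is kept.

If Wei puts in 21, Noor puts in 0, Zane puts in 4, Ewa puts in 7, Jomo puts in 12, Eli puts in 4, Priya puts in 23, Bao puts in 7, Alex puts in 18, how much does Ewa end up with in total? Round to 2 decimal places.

60.13 thousand dollars

Total contributed: 21 + 0 + 4 + 7 + 12 + 4 + 23 + 7 + 18 = 96.
Each receives 3.2 × 96 / 9 = 34.13 from the reservoir fund.
Ewa keeps 33 − 7 = 26, so Ewa's payoff is 26 + 34.13 = 60.13.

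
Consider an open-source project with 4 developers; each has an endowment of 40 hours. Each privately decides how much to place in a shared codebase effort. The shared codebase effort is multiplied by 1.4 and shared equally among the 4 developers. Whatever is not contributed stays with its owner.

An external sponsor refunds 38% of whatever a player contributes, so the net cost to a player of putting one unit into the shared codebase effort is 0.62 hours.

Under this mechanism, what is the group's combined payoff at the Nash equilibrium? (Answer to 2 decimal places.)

With the mechanism, a contributed unit returns (1.4/4) / 0.62 = 0.5645 per unit of net cost — still below 1 — so contributing 0 remains dominant for every player.
At the Nash equilibrium no one contributes; group total payoff = 4 × 40 = 160.

160.00 hours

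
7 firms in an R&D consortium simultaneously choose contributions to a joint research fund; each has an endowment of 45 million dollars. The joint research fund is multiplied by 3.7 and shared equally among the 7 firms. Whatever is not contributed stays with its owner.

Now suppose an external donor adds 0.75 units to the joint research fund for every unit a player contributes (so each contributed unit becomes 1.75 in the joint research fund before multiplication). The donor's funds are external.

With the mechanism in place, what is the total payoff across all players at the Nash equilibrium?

Even with the mechanism, each unit contributed returns only 3.7 × 1.75 / 7 = 0.9250 per unit of net cost, so contributing nothing is still dominant.
Everyone keeps their endowment and the group total is 7 × 45 = 315.

315.00 million dollars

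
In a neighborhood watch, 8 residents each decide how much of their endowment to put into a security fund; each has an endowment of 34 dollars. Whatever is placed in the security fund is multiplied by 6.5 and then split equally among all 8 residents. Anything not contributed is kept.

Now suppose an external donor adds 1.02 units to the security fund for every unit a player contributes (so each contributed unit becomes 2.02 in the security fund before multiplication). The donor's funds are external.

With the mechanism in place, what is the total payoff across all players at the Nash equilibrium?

With the mechanism, a contributed unit returns 6.5 × 2.02 / 8 = 1.6413 per unit of net cost to the contributor — now above 1 — so contributing fully is weakly dominant for every player.
At the Nash equilibrium everyone contributes 34. Group total payoff = 6.5 × 2.02 × 272 = 3571.36.

3571.36 dollars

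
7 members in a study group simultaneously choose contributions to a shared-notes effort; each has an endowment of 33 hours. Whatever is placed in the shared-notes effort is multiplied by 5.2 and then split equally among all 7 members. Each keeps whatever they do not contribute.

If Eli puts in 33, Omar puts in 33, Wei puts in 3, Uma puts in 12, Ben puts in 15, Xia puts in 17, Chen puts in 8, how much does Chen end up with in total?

Total contributed: 33 + 33 + 3 + 12 + 15 + 17 + 8 = 121.
Each receives 5.2 × 121 / 7 = 89.89 from the shared-notes effort.
Chen keeps 33 − 8 = 25, so Chen's payoff is 25 + 89.89 = 114.89.

114.89 hours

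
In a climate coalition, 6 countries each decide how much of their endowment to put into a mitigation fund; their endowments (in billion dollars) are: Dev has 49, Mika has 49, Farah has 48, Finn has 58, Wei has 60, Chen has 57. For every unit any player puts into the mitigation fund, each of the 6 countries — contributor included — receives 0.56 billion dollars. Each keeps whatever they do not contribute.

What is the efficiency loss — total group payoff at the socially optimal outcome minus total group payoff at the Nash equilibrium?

The private return per contributed unit is 0.56 < 1 for everyone, so the Nash equilibrium is zero contribution and the group total is Σ E_j = 49 + 49 + 48 + 58 + 60 + 57 = 321.
Each contributed unit returns 3.360 to the group, so the social optimum is full contribution by everyone: group total = 3.360 × 321 = 1078.56.
Efficiency loss = (3.360 − 1) × 321 = 757.56.

757.56 billion dollars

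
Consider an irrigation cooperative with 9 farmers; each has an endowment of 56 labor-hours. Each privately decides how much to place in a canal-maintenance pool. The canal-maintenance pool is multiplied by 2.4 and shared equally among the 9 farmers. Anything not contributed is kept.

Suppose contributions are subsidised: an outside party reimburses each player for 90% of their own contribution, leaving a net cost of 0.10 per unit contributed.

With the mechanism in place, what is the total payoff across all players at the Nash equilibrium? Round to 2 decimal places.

1663.20 labor-hours

With the mechanism, a contributed unit returns (2.4/9) / 0.10 = 2.6667 per unit of net cost to the contributor — now above 1 — so contributing fully is weakly dominant for every player.
So the Nash equilibrium is full contribution by all 9; the group earns 9 × (56 × 0.90 + 2.4 × 56) = 1663.20.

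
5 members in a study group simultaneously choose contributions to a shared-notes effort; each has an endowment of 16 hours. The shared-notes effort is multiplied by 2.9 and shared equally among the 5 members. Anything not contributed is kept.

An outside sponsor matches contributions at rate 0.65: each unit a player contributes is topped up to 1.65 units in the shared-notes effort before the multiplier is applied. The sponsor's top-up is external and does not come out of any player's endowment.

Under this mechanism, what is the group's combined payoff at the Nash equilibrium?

With the mechanism, a contributed unit returns 2.9 × 1.65 / 5 = 0.9570 per unit of net cost — still below 1 — so contributing 0 remains dominant for every player.
At the Nash equilibrium no one contributes; group total payoff = 5 × 16 = 80.

80.00 hours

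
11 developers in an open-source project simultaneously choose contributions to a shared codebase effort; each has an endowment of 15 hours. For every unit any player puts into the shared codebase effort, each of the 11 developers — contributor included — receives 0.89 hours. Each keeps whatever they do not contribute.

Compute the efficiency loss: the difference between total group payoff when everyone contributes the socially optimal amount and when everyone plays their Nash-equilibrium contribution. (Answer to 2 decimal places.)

The private return per contributed unit is 0.89 < 1, so contributing 0 is dominant for every player. At the Nash equilibrium everyone keeps their 15, and the group total is 11 × 15 = 165.
Each contributed unit returns 9.790 to the group as a whole (0.89 to each of 11 players), which exceeds 1, so the social optimum is full contribution: group total = 9.790 × 165 = 1615.35.
Efficiency loss = 1615.35 − 165 = 1450.35.

1450.35 hours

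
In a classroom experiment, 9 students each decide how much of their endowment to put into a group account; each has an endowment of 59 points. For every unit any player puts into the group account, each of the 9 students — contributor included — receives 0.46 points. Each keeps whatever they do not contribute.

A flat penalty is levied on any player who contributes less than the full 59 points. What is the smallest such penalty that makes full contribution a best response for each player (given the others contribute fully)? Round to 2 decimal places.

31.86 points

Given the others contribute fully, the best deviation is to contribute 0 (any partial contribution still incurs the fine and gives up units whose private return 0.46 is below 1).
Deviating from 59 to 0 saves 59 points but forfeits the deviator's share of the drop in the group account: 0.46 × 59 = 27.14.
So the deviation gain is 59 − 27.14 = 31.86, and the fine must be at least 31.86 points to wipe it out.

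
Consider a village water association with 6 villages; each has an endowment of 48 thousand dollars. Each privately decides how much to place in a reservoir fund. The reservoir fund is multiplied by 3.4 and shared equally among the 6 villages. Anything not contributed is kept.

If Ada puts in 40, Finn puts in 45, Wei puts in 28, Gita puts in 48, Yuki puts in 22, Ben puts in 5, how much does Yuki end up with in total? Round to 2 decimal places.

132.53 thousand dollars

Total contributed: 40 + 45 + 28 + 48 + 22 + 5 = 188.
Each receives 3.4 × 188 / 6 = 106.53 from the reservoir fund.
Yuki keeps 48 − 22 = 26, so Yuki's payoff is 26 + 106.53 = 132.53.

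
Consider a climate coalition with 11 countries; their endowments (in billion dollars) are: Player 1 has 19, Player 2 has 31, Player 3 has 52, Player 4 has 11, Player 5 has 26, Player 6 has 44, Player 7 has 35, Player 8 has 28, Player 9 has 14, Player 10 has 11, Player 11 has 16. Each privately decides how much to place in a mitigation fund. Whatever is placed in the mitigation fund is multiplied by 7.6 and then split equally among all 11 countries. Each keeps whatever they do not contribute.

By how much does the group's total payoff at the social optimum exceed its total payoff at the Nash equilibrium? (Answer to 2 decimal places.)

1894.20 billion dollars

The private return per contributed unit is 7.6/11 = 0.6909 < 1 for every player regardless of endowment, so the Nash equilibrium is zero contribution and the group total is Σ E_j = 19 + 31 + 52 + 11 + 26 + 44 + 35 + 28 + 14 + 11 + 16 = 287.
Each contributed unit returns 7.600 to the group, so the social optimum is full contribution by everyone: group total = 7.600 × 287 = 2181.20.
Efficiency loss = (7.600 − 1) × 287 = 1894.20.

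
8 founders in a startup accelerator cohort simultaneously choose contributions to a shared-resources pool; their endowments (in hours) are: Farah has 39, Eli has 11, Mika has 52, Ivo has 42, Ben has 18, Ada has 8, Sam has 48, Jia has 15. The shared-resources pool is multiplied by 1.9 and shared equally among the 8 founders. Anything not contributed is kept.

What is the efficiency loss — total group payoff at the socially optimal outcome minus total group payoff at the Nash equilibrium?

The private return per contributed unit is 1.9/8 = 0.2375 < 1 for every player regardless of endowment, so the Nash equilibrium is zero contribution and the group total is Σ E_j = 39 + 11 + 52 + 42 + 18 + 8 + 48 + 15 = 233.
Each contributed unit returns 1.900 to the group, so the social optimum is full contribution by everyone: group total = 1.900 × 233 = 442.70.
Efficiency loss = (1.900 − 1) × 233 = 209.70.

209.70 hours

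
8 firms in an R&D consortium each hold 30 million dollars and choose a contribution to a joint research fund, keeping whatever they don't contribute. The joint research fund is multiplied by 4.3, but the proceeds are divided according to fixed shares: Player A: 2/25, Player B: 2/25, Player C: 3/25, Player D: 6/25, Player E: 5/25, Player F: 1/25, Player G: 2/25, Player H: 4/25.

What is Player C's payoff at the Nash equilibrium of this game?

Player j's private return per contributed unit is 4.3 × (j's share). Contributing is weakly dominant for j when that share is at least 1/4.3 = 0.2326, and contributing 0 is dominant otherwise.
Player D alone (share 6/25) is above the threshold, contributing 30; the remaining 7 contribute 0. Total contributed: 30.
Player C keeps 30 and receives 4.3 × 30 × 3/25 = 15.48 from the joint research fund, for a payoff of 45.48.

45.48 million dollars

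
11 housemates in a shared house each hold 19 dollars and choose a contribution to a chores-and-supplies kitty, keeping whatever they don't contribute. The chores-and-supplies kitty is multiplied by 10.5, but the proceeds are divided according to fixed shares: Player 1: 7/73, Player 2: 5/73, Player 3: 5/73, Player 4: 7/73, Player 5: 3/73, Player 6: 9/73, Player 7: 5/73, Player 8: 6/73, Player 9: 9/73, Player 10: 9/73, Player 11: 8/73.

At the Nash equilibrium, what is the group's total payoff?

Each unit j contributes comes back to j as 10.5 × (j's share), so j prefers to contribute only if that share exceeds 1/10.5 = 0.0952; otherwise keeping the unit dominates.
The shares above 0.0952 belong to Player 1, Player 4, Player 6, Player 9, Player 10 and Player 11, contributing 19 each; the remaining 5 contribute 0. Total contributed: 114.
The chores-and-supplies kitty pays out 10.5 × 114 = 1197.00 in total (split across the unequal shares, but the aggregate is all that matters for the group sum).
The 5 free-riders keep 19 each, adding 95. Group total = 95 + 1197.00 = 1292.00.

1292.00 dollars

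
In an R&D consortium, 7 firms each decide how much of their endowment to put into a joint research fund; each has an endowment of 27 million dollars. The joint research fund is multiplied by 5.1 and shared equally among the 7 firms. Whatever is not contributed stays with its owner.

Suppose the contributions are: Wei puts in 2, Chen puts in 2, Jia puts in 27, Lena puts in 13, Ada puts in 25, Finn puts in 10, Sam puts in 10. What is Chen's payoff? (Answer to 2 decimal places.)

89.84 million dollars

Total contributed: 2 + 2 + 27 + 13 + 25 + 10 + 10 = 89.
Each receives 5.1 × 89 / 7 = 64.84 from the joint research fund.
Chen keeps 27 − 2 = 25, so Chen's payoff is 25 + 64.84 = 89.84.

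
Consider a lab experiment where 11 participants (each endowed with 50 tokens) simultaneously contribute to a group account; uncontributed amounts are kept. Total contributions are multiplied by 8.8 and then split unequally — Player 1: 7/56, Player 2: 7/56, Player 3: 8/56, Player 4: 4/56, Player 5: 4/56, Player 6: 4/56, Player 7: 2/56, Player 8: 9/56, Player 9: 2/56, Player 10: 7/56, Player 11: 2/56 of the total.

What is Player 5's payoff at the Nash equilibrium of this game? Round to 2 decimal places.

207.14 tokens

Each unit j contributes comes back to j as 8.8 × (j's share), so j prefers to contribute only if that share exceeds 1/8.8 = 0.1136; otherwise keeping the unit dominates.
Player 1, Player 2, Player 3, Player 8 and Player 10 clear that bar, contributing 50 each; the remaining 6 contribute 0. Total contributed: 250.
Player 5 keeps 50 and receives 8.8 × 250 × 4/56 = 157.14 from the group account, for a payoff of 207.14.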